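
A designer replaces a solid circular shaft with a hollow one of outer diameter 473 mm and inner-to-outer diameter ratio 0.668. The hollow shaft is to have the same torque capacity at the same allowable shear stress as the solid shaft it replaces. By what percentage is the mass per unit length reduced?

35.8 %

Equal τ_max and T ⇒ the solid shaft needs d_s³ = d_o³(1−k⁴), so d_s = 473·(1−0.668⁴)^(1/3) = 439.3 mm.
Area ratio A_h/A_s = d_o²(1−k²)/d_s² = (1−k²)/(1−k⁴)^(2/3) = 0.6421.
Mass saving = 1 − 0.6421 = 35.8 %.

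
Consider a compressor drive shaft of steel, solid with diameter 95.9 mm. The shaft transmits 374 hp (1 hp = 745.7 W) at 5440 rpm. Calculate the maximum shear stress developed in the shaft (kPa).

ω = 2π·5440/60 = 569.7 rad/s, so T = P/ω = 374×745.7 / 569.7 = 489.6 N·m.
J = πd⁴/32 = π(0.0959)⁴/32 = 8.304×10^-6 m⁴.
τ_max = T·r/J = 489.6 × 0.0479 / 8.304×10^-6 = 2.827×10^6 Pa.

2830 kPa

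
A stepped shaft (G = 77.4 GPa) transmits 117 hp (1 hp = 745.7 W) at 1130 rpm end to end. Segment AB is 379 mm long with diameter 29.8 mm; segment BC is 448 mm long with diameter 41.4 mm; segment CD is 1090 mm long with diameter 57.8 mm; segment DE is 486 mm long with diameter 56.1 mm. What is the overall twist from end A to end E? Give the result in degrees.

4.34°

ω = 2π·1130/60 = 118.3 rad/s, so T = P/ω = 117×745.7 / 118.3 = 737.3 N·m.
J_AB = π(0.0298)⁴/32 = 7.74×10^-8 m⁴; J_BC = π(0.0414)⁴/32 = 2.88×10^-7 m⁴; J_CD = π(0.0578)⁴/32 = 1.10×10^-6 m⁴; J_DE = π(0.0561)⁴/32 = 9.72×10^-7 m⁴.
θ = (T/G)·Σ L_i/J_i = (737.3/77.4×10⁹)·(0.379/7.74×10^-8 + 0.448/2.88×10^-7 + 1.09/1.10×10^-6 + 0.486/9.72×10^-7) = 0.07567 rad.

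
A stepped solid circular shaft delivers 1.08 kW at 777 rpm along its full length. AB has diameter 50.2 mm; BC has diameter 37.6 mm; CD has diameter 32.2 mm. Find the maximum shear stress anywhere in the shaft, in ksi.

0.294 ksi

ω = 2π·777/60 = 81.37 rad/s, so T = P/ω = 1.08×10³ / 81.37 = 13.27 N·m.
Under the same torque, τ_max = 16T/(πd³) is largest where d is smallest — segment CD (d = 32.2 mm).
τ_max = 16·13.27/(π·(0.0322)³) = 2.025×10^6 Pa.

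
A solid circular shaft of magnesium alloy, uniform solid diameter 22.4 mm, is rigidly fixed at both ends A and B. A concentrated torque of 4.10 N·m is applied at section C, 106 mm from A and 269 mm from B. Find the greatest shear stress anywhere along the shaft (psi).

With uniform GJ and both ends fixed, compatibility θ_AC = θ_CB gives T_A·a = T_B·b, together with T_A + T_B = T₀.
T_A = T₀·b/(a+b) = 4.100·269/375.0 = 2.941 N·m; T_B = 1.159 N·m.
τ in each portion: τ_AC = 1.33×10^6 Pa, τ_CB = 5.25×10^5 Pa; maximum is in AC.
τ_max = T_AC·r/J = 2.941·0.0112/2.47×10^-8 = 1.333×10^6 Pa.

193 psi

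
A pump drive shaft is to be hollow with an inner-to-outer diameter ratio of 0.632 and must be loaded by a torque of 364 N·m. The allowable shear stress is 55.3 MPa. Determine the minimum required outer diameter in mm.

For a hollow shaft with d_i/d_o = 0.632: τ_max = 16T/(π d_o³ (1−k⁴)), so d_o = [16T/(π τ_allow (1−k⁴))]^(1/3) = [16·364.0/(π·5.53×10^7·0.8405)]^(1/3) = 0.03417 m.

34.2 mm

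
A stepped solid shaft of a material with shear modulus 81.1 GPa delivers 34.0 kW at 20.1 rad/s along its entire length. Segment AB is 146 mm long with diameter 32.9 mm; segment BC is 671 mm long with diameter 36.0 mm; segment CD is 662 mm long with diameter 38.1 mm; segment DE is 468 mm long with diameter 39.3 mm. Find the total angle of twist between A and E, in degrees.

ω = 20.1 rad/s, so T = P/ω = 34.0×10³ / 20.10 = 1692 N·m.
J_AB = π(0.0329)⁴/32 = 1.15×10^-7 m⁴; J_BC = π(0.0360)⁴/32 = 1.65×10^-7 m⁴; J_CD = π(0.0381)⁴/32 = 2.07×10^-7 m⁴; J_DE = π(0.0393)⁴/32 = 2.34×10^-7 m⁴.
θ = (T/G)·Σ L_i/J_i = (1692/81.1×10⁹)·(0.146/1.15×10^-7 + 0.671/1.65×10^-7 + 0.662/2.07×10^-7 + 0.468/2.34×10^-7) = 0.2198 rad.

12.6°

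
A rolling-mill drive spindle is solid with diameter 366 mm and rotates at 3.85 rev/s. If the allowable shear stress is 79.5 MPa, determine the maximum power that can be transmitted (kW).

18500 kW

J = πd⁴/32 = π(0.366)⁴/32 = 1.762×10^-3 m⁴.
T_max = τ_allow·J/r = 7.95×10^7 × 1.762×10^-3 / 0.183 = 765300 N·m.
ω = 2π·3.85 = 24.19 rad/s, so P_max = T_max·ω = 1.851×10^7 W.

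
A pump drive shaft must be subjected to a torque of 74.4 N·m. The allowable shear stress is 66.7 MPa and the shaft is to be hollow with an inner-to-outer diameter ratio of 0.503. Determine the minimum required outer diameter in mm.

18.2 mm

For a hollow shaft with d_i/d_o = 0.503: τ_max = 16T/(π d_o³ (1−k⁴)), so d_o = [16T/(π τ_allow (1−k⁴))]^(1/3) = [16·74.40/(π·6.67×10^7·0.9360)]^(1/3) = 0.01824 m.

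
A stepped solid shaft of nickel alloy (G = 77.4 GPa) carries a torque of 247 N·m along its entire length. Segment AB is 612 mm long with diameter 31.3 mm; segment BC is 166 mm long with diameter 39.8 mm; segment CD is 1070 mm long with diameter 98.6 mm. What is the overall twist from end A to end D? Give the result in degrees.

J_AB = π(0.0313)⁴/32 = 9.42×10^-8 m⁴; J_BC = π(0.0398)⁴/32 = 2.46×10^-7 m⁴; J_CD = π(0.0986)⁴/32 = 9.28×10^-6 m⁴.
θ = (T/G)·Σ L_i/J_i = (247.0/77.4×10⁹)·(0.612/9.42×10^-8 + 0.166/2.46×10^-7 + 1.07/9.28×10^-6) = 0.02325 rad.

1.33°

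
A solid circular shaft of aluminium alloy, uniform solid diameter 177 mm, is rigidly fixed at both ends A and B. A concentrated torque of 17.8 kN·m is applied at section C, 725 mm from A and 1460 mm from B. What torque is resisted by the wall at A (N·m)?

With uniform GJ and both ends fixed, compatibility θ_AC = θ_CB gives T_A·a = T_B·b, together with T_A + T_B = T₀.
T_A = T₀·b/(a+b) = 17800·1460/2185 = 11890 N·m; T_B = 5906 N·m.

11900 N·m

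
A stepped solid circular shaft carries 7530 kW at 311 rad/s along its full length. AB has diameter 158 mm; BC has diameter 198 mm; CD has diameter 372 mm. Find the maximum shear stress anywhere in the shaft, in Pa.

3.13e7 Pa

ω = 311 rad/s, so T = P/ω = 7530×10³ / 311.0 = 24210 N·m.
Under the same torque, τ_max = 16T/(πd³) is largest where d is smallest — segment AB (d = 158 mm).
τ_max = 16·24210/(π·(0.158)³) = 3.126×10^7 Pa.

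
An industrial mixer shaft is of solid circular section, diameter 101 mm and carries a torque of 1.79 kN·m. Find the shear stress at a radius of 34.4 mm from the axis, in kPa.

J = πd⁴/32 = π(0.101)⁴/32 = 1.022×10^-5 m⁴.
Shear stress varies linearly with radius: τ = T·r/J = 1790 × 0.0344 / 1.022×10^-5 = 6.027×10^6 Pa.

6030 kPa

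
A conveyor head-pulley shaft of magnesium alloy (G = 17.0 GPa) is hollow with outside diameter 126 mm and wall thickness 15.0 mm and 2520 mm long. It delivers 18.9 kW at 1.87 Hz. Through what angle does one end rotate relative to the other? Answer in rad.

ω = 2π·1.87 = 11.75 rad/s, so T = P/ω = 18.9×10³ / 11.75 = 1609 N·m.
J = π(d_o⁴ − d_i⁴)/32 = π(0.126⁴ − 0.0960⁴)/32 = 1.641×10^-5 m⁴.
θ = T·L/(G·J) = 1609 × 2.52 / (17.0×10⁹ × 1.641×10^-5) = 0.01453 rad.

0.0145 rad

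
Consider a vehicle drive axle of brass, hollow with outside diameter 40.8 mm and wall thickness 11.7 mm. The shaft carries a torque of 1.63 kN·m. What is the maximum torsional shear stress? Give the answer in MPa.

126 MPa

J = π(d_o⁴ − d_i⁴)/32 = π(0.0408⁴ − 0.0174⁴)/32 = 2.630×10^-7 m⁴.
τ_max = T·r/J = 1630 × 0.0204 / 2.630×10^-7 = 1.264×10^8 Pa.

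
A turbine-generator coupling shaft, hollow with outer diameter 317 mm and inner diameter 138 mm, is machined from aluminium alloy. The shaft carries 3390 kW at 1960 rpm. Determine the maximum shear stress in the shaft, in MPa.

ω = 2π·1960/60 = 205.3 rad/s, so T = P/ω = 3390×10³ / 205.3 = 16520 N·m.
J = π(d_o⁴ − d_i⁴)/32 = π(0.317⁴ − 0.138⁴)/32 = 9.558×10^-4 m⁴.
τ_max = T·r/J = 16520 × 0.159 / 9.558×10^-4 = 2.739×10^6 Pa.

2.74 MPa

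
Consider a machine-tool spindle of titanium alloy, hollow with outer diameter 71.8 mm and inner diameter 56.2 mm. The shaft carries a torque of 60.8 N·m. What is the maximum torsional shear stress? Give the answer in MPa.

J = π(d_o⁴ − d_i⁴)/32 = π(0.0718⁴ − 0.0562⁴)/32 = 1.630×10^-6 m⁴.
τ_max = T·r/J = 60.80 × 0.0359 / 1.630×10^-6 = 1.339×10^6 Pa.

1.34 MPa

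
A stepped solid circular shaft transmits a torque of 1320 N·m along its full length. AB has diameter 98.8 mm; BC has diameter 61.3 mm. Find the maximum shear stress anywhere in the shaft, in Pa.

2.92e7 Pa

Under the same torque, τ_max = 16T/(πd³) is largest where d is smallest — segment BC (d = 61.3 mm).
τ_max = 16·1320/(π·(0.0613)³) = 2.919×10^7 Pa.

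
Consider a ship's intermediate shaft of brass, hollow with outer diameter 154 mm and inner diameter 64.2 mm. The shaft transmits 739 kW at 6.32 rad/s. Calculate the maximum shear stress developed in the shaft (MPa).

ω = 6.32 rad/s, so T = P/ω = 739×10³ / 6.320 = 116900 N·m.
J = π(d_o⁴ − d_i⁴)/32 = π(0.154⁴ − 0.0642⁴)/32 = 5.355×10^-5 m⁴.
τ_max = T·r/J = 116900 × 0.0770 / 5.355×10^-5 = 1.681×10^8 Pa.

168 MPa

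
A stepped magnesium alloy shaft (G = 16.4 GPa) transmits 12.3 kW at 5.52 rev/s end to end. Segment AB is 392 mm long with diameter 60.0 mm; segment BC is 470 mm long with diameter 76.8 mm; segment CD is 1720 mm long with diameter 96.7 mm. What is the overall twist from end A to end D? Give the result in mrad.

ω = 2π·5.52 = 34.68 rad/s, so T = P/ω = 12.3×10³ / 34.68 = 354.6 N·m.
J_AB = π(0.0600)⁴/32 = 1.27×10^-6 m⁴; J_BC = π(0.0768)⁴/32 = 3.42×10^-6 m⁴; J_CD = π(0.0967)⁴/32 = 8.58×10^-6 m⁴.
θ = (T/G)·Σ L_i/J_i = (354.6/16.4×10⁹)·(0.392/1.27×10^-6 + 0.470/3.42×10^-6 + 1.72/8.58×10^-6) = 0.01397 rad.

14.0 mrad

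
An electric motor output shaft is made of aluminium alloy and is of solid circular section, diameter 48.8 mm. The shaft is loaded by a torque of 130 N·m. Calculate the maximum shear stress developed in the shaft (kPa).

J = πd⁴/32 = π(0.0488)⁴/32 = 5.568×10^-7 m⁴.
τ_max = T·r/J = 130.0 × 0.0244 / 5.568×10^-7 = 5.697×10^6 Pa.

5700 kPa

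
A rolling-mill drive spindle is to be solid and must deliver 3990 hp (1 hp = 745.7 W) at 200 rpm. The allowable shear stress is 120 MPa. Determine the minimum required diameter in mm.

182 mm

ω = 2π·200/60 = 20.94 rad/s, so T = P/ω = 3990×745.7 / 20.94 = 142100 N·m.
For a solid shaft τ_max = 16T/(πd³), so d = (16T/(π τ_allow))^(1/3) = (16·142100/(π·1.20×10^8))^(1/3) = 0.1820 m.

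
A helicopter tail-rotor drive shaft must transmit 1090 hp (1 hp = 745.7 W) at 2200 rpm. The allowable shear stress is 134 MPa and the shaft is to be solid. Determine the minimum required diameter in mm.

51.2 mm

ω = 2π·2200/60 = 230.4 rad/s, so T = P/ω = 1090×745.7 / 230.4 = 3528 N·m.
For a solid shaft τ_max = 16T/(πd³), so d = (16T/(π τ_allow))^(1/3) = (16·3528/(π·1.34×10^8))^(1/3) = 0.05118 m.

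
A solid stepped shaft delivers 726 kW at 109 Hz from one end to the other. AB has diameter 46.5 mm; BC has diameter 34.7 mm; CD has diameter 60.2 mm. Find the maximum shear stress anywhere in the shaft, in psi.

18700 psi

ω = 2π·109 = 684.9 rad/s, so T = P/ω = 726×10³ / 684.9 = 1060 N·m.
Under the same torque, τ_max = 16T/(πd³) is largest where d is smallest — segment BC (d = 34.7 mm).
τ_max = 16·1060/(π·(0.0347)³) = 1.292×10^8 Pa.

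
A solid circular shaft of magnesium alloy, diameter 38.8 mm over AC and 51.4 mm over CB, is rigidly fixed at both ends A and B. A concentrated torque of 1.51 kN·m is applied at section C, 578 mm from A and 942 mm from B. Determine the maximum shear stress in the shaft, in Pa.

Compatibility: T_A·a/J_AC = T_B·b/J_CB with T_A + T_B = T₀.
J_AC = 2.22×10^-7 m⁴, J_CB = 6.85×10^-7 m⁴, so T_A = T₀·(J_AC/a)/((J_AC/a)+(J_CB/b)) = 522.5 N·m, T_B = 987.5 N·m.
τ in each portion: τ_AC = 4.56×10^7 Pa, τ_CB = 3.70×10^7 Pa; maximum is in AC.
τ_max = T_AC·r/J = 522.5·0.0194/2.22×10^-7 = 4.556×10^7 Pa.

4.56e7 Pa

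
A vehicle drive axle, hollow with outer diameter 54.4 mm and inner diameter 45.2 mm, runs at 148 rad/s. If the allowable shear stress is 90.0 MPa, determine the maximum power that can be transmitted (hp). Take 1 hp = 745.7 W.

296 hp

J = π(d_o⁴ − d_i⁴)/32 = π(0.0544⁴ − 0.0452⁴)/32 = 4.500×10^-7 m⁴.
T_max = τ_allow·J/r = 9.00×10^7 × 4.500×10^-7 / 0.0272 = 1489 N·m.
ω = 148 rad/s, so P_max = T_max·ω = 2.204×10^5 W.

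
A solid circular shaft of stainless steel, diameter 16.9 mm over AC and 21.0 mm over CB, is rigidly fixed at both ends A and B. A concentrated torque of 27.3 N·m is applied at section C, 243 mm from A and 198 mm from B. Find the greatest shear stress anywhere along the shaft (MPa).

Compatibility: T_A·a/J_AC = T_B·b/J_CB with T_A + T_B = T₀.
J_AC = 8.01×10^-9 m⁴, J_CB = 1.91×10^-8 m⁴, so T_A = T₀·(J_AC/a)/((J_AC/a)+(J_CB/b)) = 6.954 N·m, T_B = 20.35 N·m.
τ in each portion: τ_AC = 7.34×10^6 Pa, τ_CB = 1.12×10^7 Pa; maximum is in CB.
τ_max = T_CB·r/J = 20.35·0.0105/1.91×10^-8 = 1.119×10^7 Pa.

11.2 MPa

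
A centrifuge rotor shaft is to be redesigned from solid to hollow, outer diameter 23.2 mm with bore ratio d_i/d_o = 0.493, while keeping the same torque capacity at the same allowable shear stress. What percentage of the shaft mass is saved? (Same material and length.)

21.2 %

Equal τ_max and T ⇒ the solid shaft needs d_s³ = d_o³(1−k⁴), so d_s = 23.2·(1−0.493⁴)^(1/3) = 22.73 mm.
Area ratio A_h/A_s = d_o²(1−k²)/d_s² = (1−k²)/(1−k⁴)^(2/3) = 0.7883.
Mass saving = 1 − 0.7883 = 21.2 %.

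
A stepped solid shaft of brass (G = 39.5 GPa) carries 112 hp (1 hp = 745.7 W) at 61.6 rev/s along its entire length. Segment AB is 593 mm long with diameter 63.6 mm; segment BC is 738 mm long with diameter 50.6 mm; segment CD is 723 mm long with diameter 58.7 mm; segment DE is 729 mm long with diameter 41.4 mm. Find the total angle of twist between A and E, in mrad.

25.5 mrad

ω = 2π·61.6 = 387.0 rad/s, so T = P/ω = 112×745.7 / 387.0 = 215.8 N·m.
J_AB = π(0.0636)⁴/32 = 1.61×10^-6 m⁴; J_BC = π(0.0506)⁴/32 = 6.44×10^-7 m⁴; J_CD = π(0.0587)⁴/32 = 1.17×10^-6 m⁴; J_DE = π(0.0414)⁴/32 = 2.88×10^-7 m⁴.
θ = (T/G)·Σ L_i/J_i = (215.8/39.5×10⁹)·(0.593/1.61×10^-6 + 0.738/6.44×10^-7 + 0.723/1.17×10^-6 + 0.729/2.88×10^-7) = 0.02548 rad.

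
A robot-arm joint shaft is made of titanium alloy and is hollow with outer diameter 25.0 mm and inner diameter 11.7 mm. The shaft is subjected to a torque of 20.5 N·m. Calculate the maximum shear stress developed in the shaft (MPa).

7.02 MPa

J = π(d_o⁴ − d_i⁴)/32 = π(0.0250⁴ − 0.0117⁴)/32 = 3.651×10^-8 m⁴.
τ_max = T·r/J = 20.50 × 0.0125 / 3.651×10^-8 = 7.019×10^6 Pa.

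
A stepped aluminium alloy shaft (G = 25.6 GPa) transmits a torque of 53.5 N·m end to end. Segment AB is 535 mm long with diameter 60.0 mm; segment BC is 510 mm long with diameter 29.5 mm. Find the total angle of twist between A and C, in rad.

J_AB = π(0.0600)⁴/32 = 1.27×10^-6 m⁴; J_BC = π(0.0295)⁴/32 = 7.44×10^-8 m⁴.
θ = (T/G)·Σ L_i/J_i = (53.50/25.6×10⁹)·(0.535/1.27×10^-6 + 0.510/7.44×10^-8) = 0.01521 rad.

0.0152 rad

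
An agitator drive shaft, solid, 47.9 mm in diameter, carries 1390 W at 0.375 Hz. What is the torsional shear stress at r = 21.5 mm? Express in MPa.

24.5 MPa

ω = 2π·0.375 = 2.356 rad/s, so T = P/ω = 1390 / 2.356 = 589.9 N·m.
J = πd⁴/32 = π(0.0479)⁴/32 = 5.168×10^-7 m⁴.
Shear stress varies linearly with radius: τ = T·r/J = 589.9 × 0.0215 / 5.168×10^-7 = 2.454×10^7 Pa.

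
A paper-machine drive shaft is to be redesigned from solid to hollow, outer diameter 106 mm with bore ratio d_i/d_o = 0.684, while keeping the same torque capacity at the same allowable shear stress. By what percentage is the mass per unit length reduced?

37.3 %

Equal τ_max and T ⇒ the solid shaft needs d_s³ = d_o³(1−k⁴), so d_s = 106·(1−0.684⁴)^(1/3) = 97.62 mm.
Area ratio A_h/A_s = d_o²(1−k²)/d_s² = (1−k²)/(1−k⁴)^(2/3) = 0.6274.
Mass saving = 1 − 0.6274 = 37.3 %.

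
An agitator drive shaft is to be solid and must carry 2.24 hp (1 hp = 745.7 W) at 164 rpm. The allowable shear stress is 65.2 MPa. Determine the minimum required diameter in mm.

19.7 mm

ω = 2π·164/60 = 17.17 rad/s, so T = P/ω = 2.24×745.7 / 17.17 = 97.26 N·m.
For a solid shaft τ_max = 16T/(πd³), so d = (16T/(π τ_allow))^(1/3) = (16·97.26/(π·6.52×10^7))^(1/3) = 0.01966 m.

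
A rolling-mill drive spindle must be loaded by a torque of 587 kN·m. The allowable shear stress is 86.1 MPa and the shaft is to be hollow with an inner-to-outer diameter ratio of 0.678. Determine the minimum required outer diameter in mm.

For a hollow shaft with d_i/d_o = 0.678: τ_max = 16T/(π d_o³ (1−k⁴)), so d_o = [16T/(π τ_allow (1−k⁴))]^(1/3) = [16·587000/(π·8.61×10^7·0.7887)]^(1/3) = 0.3531 m.

353 mm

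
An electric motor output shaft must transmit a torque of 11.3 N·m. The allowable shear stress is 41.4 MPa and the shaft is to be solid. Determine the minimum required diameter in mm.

For a solid shaft τ_max = 16T/(πd³), so d = (16T/(π τ_allow))^(1/3) = (16·11.30/(π·4.14×10^7))^(1/3) = 0.01116 m.

11.2 mm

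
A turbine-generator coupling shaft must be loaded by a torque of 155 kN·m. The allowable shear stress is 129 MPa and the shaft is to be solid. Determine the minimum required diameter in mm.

183 mm

For a solid shaft τ_max = 16T/(πd³), so d = (16T/(π τ_allow))^(1/3) = (16·155000/(π·1.29×10^8))^(1/3) = 0.1829 m.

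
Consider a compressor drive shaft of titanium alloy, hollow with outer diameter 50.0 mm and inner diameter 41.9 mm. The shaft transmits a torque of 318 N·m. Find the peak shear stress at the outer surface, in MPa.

J = π(d_o⁴ − d_i⁴)/32 = π(0.0500⁴ − 0.0419⁴)/32 = 3.110×10^-7 m⁴.
τ_max = T·r/J = 318.0 × 0.0250 / 3.110×10^-7 = 2.556×10^7 Pa.

25.6 MPa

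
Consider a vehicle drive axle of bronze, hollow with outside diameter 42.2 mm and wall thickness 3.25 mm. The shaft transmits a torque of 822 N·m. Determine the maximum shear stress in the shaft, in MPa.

J = π(d_o⁴ − d_i⁴)/32 = π(0.0422⁴ − 0.0357⁴)/32 = 1.519×10^-7 m⁴.
τ_max = T·r/J = 822.0 × 0.0211 / 1.519×10^-7 = 1.142×10^8 Pa.

114 MPa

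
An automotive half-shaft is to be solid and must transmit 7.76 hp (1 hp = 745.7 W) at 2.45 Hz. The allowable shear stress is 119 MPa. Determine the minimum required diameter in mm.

ω = 2π·2.45 = 15.39 rad/s, so T = P/ω = 7.76×745.7 / 15.39 = 375.9 N·m.
For a solid shaft τ_max = 16T/(πd³), so d = (16T/(π τ_allow))^(1/3) = (16·375.9/(π·1.19×10^8))^(1/3) = 0.02524 m.

25.2 mm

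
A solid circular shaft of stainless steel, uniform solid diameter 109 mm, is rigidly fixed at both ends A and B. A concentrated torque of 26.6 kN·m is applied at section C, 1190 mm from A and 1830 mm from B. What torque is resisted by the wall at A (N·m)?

With uniform GJ and both ends fixed, compatibility θ_AC = θ_CB gives T_A·a = T_B·b, together with T_A + T_B = T₀.
T_A = T₀·b/(a+b) = 26600·1830/3020 = 16120 N·m; T_B = 10480 N·m.

16100 N·m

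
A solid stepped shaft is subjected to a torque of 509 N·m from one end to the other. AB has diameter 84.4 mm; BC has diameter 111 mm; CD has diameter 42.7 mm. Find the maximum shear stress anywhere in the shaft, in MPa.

33.3 MPa

Under the same torque, τ_max = 16T/(πd³) is largest where d is smallest — segment CD (d = 42.7 mm).
τ_max = 16·509.0/(π·(0.0427)³) = 3.330×10^7 Pa.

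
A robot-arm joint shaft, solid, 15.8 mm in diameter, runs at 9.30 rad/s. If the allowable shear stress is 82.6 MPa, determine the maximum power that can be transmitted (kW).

0.595 kW

J = πd⁴/32 = π(0.0158)⁴/32 = 6.118×10^-9 m⁴.
T_max = τ_allow·J/r = 8.26×10^7 × 6.118×10^-9 / 0.00790 = 63.97 N·m.
ω = 9.30 rad/s, so P_max = T_max·ω = 594.9 W.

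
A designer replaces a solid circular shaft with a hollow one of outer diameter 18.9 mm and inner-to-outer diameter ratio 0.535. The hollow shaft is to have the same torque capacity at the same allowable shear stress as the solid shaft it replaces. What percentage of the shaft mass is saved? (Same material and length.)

Equal τ_max and T ⇒ the solid shaft needs d_s³ = d_o³(1−k⁴), so d_s = 18.9·(1−0.535⁴)^(1/3) = 18.37 mm.
Area ratio A_h/A_s = d_o²(1−k²)/d_s² = (1−k²)/(1−k⁴)^(2/3) = 0.7556.
Mass saving = 1 − 0.7556 = 24.4 %.

24.4 %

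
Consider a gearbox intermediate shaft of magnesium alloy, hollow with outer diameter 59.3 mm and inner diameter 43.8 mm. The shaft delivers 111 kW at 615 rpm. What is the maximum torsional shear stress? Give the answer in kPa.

ω = 2π·615/60 = 64.40 rad/s, so T = P/ω = 111×10³ / 64.40 = 1724 N·m.
J = π(d_o⁴ − d_i⁴)/32 = π(0.0593⁴ − 0.0438⁴)/32 = 8.527×10^-7 m⁴.
τ_max = T·r/J = 1724 × 0.0296 / 8.527×10^-7 = 5.993×10^7 Pa.

59900 kPa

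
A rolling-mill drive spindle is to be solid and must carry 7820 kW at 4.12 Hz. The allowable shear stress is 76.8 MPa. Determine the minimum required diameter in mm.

ω = 2π·4.12 = 25.89 rad/s, so T = P/ω = 7820×10³ / 25.89 = 302100 N·m.
For a solid shaft τ_max = 16T/(πd³), so d = (16T/(π τ_allow))^(1/3) = (16·302100/(π·7.68×10^7))^(1/3) = 0.2716 m.

272 mm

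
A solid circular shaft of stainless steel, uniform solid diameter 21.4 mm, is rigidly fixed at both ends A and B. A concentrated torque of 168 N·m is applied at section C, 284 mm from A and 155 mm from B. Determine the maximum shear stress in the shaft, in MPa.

56.5 MPa

With uniform GJ and both ends fixed, compatibility θ_AC = θ_CB gives T_A·a = T_B·b, together with T_A + T_B = T₀.
T_A = T₀·b/(a+b) = 168.0·155/439.0 = 59.32 N·m; T_B = 108.7 N·m.
τ in each portion: τ_AC = 3.08×10^7 Pa, τ_CB = 5.65×10^7 Pa; maximum is in CB.
τ_max = T_CB·r/J = 108.7·0.0107/2.06×10^-8 = 5.648×10^7 Pa.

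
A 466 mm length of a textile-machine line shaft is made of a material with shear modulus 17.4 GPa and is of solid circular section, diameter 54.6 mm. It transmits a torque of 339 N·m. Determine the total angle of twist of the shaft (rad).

J = πd⁴/32 = π(0.0546)⁴/32 = 8.725×10^-7 m⁴.
θ = T·L/(G·J) = 339.0 × 0.466 / (17.4×10⁹ × 8.725×10^-7) = 0.01041 rad.

0.0104 rad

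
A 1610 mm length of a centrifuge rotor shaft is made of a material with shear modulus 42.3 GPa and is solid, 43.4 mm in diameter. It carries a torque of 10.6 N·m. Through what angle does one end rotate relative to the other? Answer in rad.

J = πd⁴/32 = π(0.0434)⁴/32 = 3.483×10^-7 m⁴.
θ = T·L/(G·J) = 10.60 × 1.61 / (42.3×10⁹ × 3.483×10^-7) = 1.158×10^-3 rad.

0.00116 rad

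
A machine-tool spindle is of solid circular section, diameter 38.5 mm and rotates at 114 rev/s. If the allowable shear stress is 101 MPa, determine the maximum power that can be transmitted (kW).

811 kW

J = πd⁴/32 = π(0.0385)⁴/32 = 2.157×10^-7 m⁴.
T_max = τ_allow·J/r = 1.01×10^8 × 2.157×10^-7 / 0.0192 = 1132 N·m.
ω = 2π·114 = 716.3 rad/s, so P_max = T_max·ω = 8.106×10^5 W.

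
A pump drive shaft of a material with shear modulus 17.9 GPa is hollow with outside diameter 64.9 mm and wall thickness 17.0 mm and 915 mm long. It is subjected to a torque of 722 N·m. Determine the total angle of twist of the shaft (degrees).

1.28°

J = π(d_o⁴ − d_i⁴)/32 = π(0.0649⁴ − 0.0309⁴)/32 = 1.652×10^-6 m⁴.
θ = T·L/(G·J) = 722.0 × 0.915 / (17.9×10⁹ × 1.652×10^-6) = 0.02234 rad.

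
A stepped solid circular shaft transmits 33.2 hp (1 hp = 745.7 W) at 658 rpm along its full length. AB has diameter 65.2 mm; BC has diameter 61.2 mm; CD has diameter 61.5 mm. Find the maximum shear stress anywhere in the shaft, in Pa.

ω = 2π·658/60 = 68.91 rad/s, so T = P/ω = 33.2×745.7 / 68.91 = 359.3 N·m.
Under the same torque, τ_max = 16T/(πd³) is largest where d is smallest — segment BC (d = 61.2 mm).
τ_max = 16·359.3/(π·(0.0612)³) = 7.983×10^6 Pa.

7.98e6 Pa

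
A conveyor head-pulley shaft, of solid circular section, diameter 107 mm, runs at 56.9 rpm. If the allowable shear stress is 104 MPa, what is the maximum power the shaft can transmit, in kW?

149 kW

J = πd⁴/32 = π(0.107)⁴/32 = 1.287×10^-5 m⁴.
T_max = τ_allow·J/r = 1.04×10^8 × 1.287×10^-5 / 0.0535 = 25020 N·m.
ω = 2π·56.9/60 = 5.959 rad/s, so P_max = T_max·ω = 1.491×10^5 W.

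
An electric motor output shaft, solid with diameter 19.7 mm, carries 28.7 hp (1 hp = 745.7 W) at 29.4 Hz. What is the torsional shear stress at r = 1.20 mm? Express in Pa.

ω = 2π·29.4 = 184.7 rad/s, so T = P/ω = 28.7×745.7 / 184.7 = 115.9 N·m.
J = πd⁴/32 = π(0.0197)⁴/32 = 1.479×10^-8 m⁴.
Shear stress varies linearly with radius: τ = T·r/J = 115.9 × 0.00120 / 1.479×10^-8 = 9.402×10^6 Pa.

9.40e6 Pa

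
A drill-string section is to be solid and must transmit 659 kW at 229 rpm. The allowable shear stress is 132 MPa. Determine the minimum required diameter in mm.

102 mm

ω = 2π·229/60 = 23.98 rad/s, so T = P/ω = 659×10³ / 23.98 = 27480 N·m.
For a solid shaft τ_max = 16T/(πd³), so d = (16T/(π τ_allow))^(1/3) = (16·27480/(π·1.32×10^8))^(1/3) = 0.1020 m.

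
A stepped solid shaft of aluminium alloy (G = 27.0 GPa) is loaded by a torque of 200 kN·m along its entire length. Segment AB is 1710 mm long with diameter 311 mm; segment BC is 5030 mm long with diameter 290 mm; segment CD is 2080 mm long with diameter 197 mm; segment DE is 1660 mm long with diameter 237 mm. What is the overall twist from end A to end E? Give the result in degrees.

J_AB = π(0.311)⁴/32 = 9.18×10^-4 m⁴; J_BC = π(0.290)⁴/32 = 6.94×10^-4 m⁴; J_CD = π(0.197)⁴/32 = 1.48×10^-4 m⁴; J_DE = π(0.237)⁴/32 = 3.10×10^-4 m⁴.
θ = (T/G)·Σ L_i/J_i = (200000/27.0×10⁹)·(1.71/9.18×10^-4 + 5.03/6.94×10^-4 + 2.08/1.48×10^-4 + 1.66/3.10×10^-4) = 0.2113 rad.

12.1°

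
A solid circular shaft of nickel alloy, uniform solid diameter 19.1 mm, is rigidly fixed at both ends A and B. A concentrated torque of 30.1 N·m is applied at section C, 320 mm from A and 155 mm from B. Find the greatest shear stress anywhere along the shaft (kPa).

With uniform GJ and both ends fixed, compatibility θ_AC = θ_CB gives T_A·a = T_B·b, together with T_A + T_B = T₀.
T_A = T₀·b/(a+b) = 30.10·155/475.0 = 9.822 N·m; T_B = 20.28 N·m.
τ in each portion: τ_AC = 7.18×10^6 Pa, τ_CB = 1.48×10^7 Pa; maximum is in CB.
τ_max = T_CB·r/J = 20.28·0.00955/1.31×10^-8 = 1.482×10^7 Pa.

14800 kPa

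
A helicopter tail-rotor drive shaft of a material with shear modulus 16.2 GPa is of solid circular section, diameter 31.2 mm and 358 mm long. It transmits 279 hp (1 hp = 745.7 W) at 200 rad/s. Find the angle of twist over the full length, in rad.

0.247 rad

ω = 200 rad/s, so T = P/ω = 279×745.7 / 200.0 = 1040 N·m.
J = πd⁴/32 = π(0.0312)⁴/32 = 9.303×10^-8 m⁴.
θ = T·L/(G·J) = 1040 × 0.358 / (16.2×10⁹ × 9.303×10^-8) = 0.2471 rad.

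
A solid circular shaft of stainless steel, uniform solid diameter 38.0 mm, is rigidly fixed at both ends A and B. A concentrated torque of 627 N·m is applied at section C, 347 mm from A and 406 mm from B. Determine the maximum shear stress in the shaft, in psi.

With uniform GJ and both ends fixed, compatibility θ_AC = θ_CB gives T_A·a = T_B·b, together with T_A + T_B = T₀.
T_A = T₀·b/(a+b) = 627.0·406/753.0 = 338.1 N·m; T_B = 288.9 N·m.
τ in each portion: τ_AC = 3.14×10^7 Pa, τ_CB = 2.68×10^7 Pa; maximum is in AC.
τ_max = T_AC·r/J = 338.1·0.0190/2.05×10^-7 = 3.138×10^7 Pa.

4550 psi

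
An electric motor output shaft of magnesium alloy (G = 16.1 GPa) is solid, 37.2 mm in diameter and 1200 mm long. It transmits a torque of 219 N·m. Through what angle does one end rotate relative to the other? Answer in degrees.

4.97°

J = πd⁴/32 = π(0.0372)⁴/32 = 1.880×10^-7 m⁴.
θ = T·L/(G·J) = 219.0 × 1.20 / (16.1×10⁹ × 1.880×10^-7) = 0.08682 rad.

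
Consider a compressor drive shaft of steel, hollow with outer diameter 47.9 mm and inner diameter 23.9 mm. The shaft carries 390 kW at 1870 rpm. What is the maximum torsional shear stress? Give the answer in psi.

14300 psi

ω = 2π·1870/60 = 195.8 rad/s, so T = P/ω = 390×10³ / 195.8 = 1992 N·m.
J = π(d_o⁴ − d_i⁴)/32 = π(0.0479⁴ − 0.0239⁴)/32 = 4.848×10^-7 m⁴.
τ_max = T·r/J = 1992 × 0.0239 / 4.848×10^-7 = 9.839×10^7 Pa.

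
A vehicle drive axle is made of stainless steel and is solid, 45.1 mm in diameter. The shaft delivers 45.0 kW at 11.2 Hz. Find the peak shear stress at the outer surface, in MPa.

35.5 MPa

ω = 2π·11.2 = 70.37 rad/s, so T = P/ω = 45.0×10³ / 70.37 = 639.5 N·m.
J = πd⁴/32 = π(0.0451)⁴/32 = 4.062×10^-7 m⁴.
τ_max = T·r/J = 639.5 × 0.0226 / 4.062×10^-7 = 3.550×10^7 Pa.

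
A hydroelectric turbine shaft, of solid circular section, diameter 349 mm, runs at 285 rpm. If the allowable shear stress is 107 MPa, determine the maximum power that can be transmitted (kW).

J = πd⁴/32 = π(0.349)⁴/32 = 1.456×10^-3 m⁴.
T_max = τ_allow·J/r = 1.07×10^8 × 1.456×10^-3 / 0.174 = 893100 N·m.
ω = 2π·285/60 = 29.85 rad/s, so P_max = T_max·ω = 2.665×10^7 W.

26700 kW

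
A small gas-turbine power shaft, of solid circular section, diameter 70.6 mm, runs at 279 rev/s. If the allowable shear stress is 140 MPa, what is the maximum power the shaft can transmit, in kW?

17000 kW

J = πd⁴/32 = π(0.0706)⁴/32 = 2.439×10^-6 m⁴.
T_max = τ_allow·J/r = 1.40×10^8 × 2.439×10^-6 / 0.0353 = 9673 N·m.
ω = 2π·279 = 1753 rad/s, so P_max = T_max·ω = 1.696×10^7 W.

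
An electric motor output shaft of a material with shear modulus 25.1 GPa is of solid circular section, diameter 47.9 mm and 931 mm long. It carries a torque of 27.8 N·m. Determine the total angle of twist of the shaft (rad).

J = πd⁴/32 = π(0.0479)⁴/32 = 5.168×10^-7 m⁴.
θ = T·L/(G·J) = 27.80 × 0.931 / (25.1×10⁹ × 5.168×10^-7) = 1.995×10^-3 rad.

0.00200 rad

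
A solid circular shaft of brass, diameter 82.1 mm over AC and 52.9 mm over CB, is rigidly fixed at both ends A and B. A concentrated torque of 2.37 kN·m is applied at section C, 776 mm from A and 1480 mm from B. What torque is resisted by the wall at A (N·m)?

2170 N·m

Compatibility: T_A·a/J_AC = T_B·b/J_CB with T_A + T_B = T₀.
J_AC = 4.46×10^-6 m⁴, J_CB = 7.69×10^-7 m⁴, so T_A = T₀·(J_AC/a)/((J_AC/a)+(J_CB/b)) = 2174 N·m, T_B = 196.4 N·m.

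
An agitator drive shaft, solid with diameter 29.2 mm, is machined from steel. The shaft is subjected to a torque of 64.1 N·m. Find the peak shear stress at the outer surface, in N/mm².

J = πd⁴/32 = π(0.0292)⁴/32 = 7.137×10^-8 m⁴.
τ_max = T·r/J = 64.10 × 0.0146 / 7.137×10^-8 = 1.311×10^7 Pa.

13.1 N/mm²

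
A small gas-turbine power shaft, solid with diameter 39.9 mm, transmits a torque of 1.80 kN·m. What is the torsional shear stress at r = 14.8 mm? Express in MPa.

J = πd⁴/32 = π(0.0399)⁴/32 = 2.488×10^-7 m⁴.
Shear stress varies linearly with radius: τ = T·r/J = 1800 × 0.0148 / 2.488×10^-7 = 1.071×10^8 Pa.

107 MPa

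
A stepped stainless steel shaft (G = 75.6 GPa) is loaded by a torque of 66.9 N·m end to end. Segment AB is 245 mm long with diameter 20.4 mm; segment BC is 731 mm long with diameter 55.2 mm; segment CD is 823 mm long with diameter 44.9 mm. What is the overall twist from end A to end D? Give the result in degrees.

0.876°

J_AB = π(0.0204)⁴/32 = 1.70×10^-8 m⁴; J_BC = π(0.0552)⁴/32 = 9.11×10^-7 m⁴; J_CD = π(0.0449)⁴/32 = 3.99×10^-7 m⁴.
θ = (T/G)·Σ L_i/J_i = (66.90/75.6×10⁹)·(0.245/1.70×10^-8 + 0.731/9.11×10^-7 + 0.823/3.99×10^-7) = 0.01529 rad.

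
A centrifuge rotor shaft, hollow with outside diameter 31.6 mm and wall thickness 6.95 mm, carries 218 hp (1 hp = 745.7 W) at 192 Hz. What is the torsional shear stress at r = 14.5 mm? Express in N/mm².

22.1 N/mm²

ω = 2π·192 = 1206 rad/s, so T = P/ω = 218×745.7 / 1206 = 134.8 N·m.
J = π(d_o⁴ − d_i⁴)/32 = π(0.0316⁴ − 0.0177⁴)/32 = 8.826×10^-8 m⁴.
Shear stress varies linearly with radius: τ = T·r/J = 134.8 × 0.0145 / 8.826×10^-8 = 2.214×10^7 Pa.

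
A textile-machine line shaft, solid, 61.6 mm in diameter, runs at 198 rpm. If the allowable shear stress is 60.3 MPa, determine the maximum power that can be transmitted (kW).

J = πd⁴/32 = π(0.0616)⁴/32 = 1.414×10^-6 m⁴.
T_max = τ_allow·J/r = 6.03×10^7 × 1.414×10^-6 / 0.0308 = 2768 N·m.
ω = 2π·198/60 = 20.73 rad/s, so P_max = T_max·ω = 5.738×10^4 W.

57.4 kW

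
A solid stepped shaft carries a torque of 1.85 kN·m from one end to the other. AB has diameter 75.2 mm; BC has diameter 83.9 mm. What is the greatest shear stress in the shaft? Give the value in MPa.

22.2 MPa

Under the same torque, τ_max = 16T/(πd³) is largest where d is smallest — segment AB (d = 75.2 mm).
τ_max = 16·1850/(π·(0.0752)³) = 2.216×10^7 Pa.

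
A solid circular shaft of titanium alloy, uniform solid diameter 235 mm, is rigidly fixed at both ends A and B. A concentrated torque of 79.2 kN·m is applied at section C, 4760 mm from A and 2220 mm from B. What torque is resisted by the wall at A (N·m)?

With uniform GJ and both ends fixed, compatibility θ_AC = θ_CB gives T_A·a = T_B·b, together with T_A + T_B = T₀.
T_A = T₀·b/(a+b) = 79200·2220/6980 = 25190 N·m; T_B = 54010 N·m.

25200 N·m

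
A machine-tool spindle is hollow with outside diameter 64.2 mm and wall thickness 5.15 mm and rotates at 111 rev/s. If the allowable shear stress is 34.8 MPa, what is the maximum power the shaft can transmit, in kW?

J = π(d_o⁴ − d_i⁴)/32 = π(0.0642⁴ − 0.0539⁴)/32 = 8.392×10^-7 m⁴.
T_max = τ_allow·J/r = 3.48×10^7 × 8.392×10^-7 / 0.0321 = 909.7 N·m.
ω = 2π·111 = 697.4 rad/s, so P_max = T_max·ω = 6.345×10^5 W.

634 kW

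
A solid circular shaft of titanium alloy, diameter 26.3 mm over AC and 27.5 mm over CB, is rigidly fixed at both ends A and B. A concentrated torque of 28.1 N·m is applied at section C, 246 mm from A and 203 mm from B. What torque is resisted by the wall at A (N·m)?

11.5 N·m

Compatibility: T_A·a/J_AC = T_B·b/J_CB with T_A + T_B = T₀.
J_AC = 4.70×10^-8 m⁴, J_CB = 5.61×10^-8 m⁴, so T_A = T₀·(J_AC/a)/((J_AC/a)+(J_CB/b)) = 11.48 N·m, T_B = 16.62 N·m.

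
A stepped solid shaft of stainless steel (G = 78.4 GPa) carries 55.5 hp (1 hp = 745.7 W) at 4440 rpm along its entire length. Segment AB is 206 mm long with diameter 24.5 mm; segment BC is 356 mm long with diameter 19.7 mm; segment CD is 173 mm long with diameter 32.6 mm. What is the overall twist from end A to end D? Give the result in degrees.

ω = 2π·4440/60 = 465.0 rad/s, so T = P/ω = 55.5×745.7 / 465.0 = 89.01 N·m.
J_AB = π(0.0245)⁴/32 = 3.54×10^-8 m⁴; J_BC = π(0.0197)⁴/32 = 1.48×10^-8 m⁴; J_CD = π(0.0326)⁴/32 = 1.11×10^-7 m⁴.
θ = (T/G)·Σ L_i/J_i = (89.01/78.4×10⁹)·(0.206/3.54×10^-8 + 0.356/1.48×10^-8 + 0.173/1.11×10^-7) = 0.03572 rad.

2.05°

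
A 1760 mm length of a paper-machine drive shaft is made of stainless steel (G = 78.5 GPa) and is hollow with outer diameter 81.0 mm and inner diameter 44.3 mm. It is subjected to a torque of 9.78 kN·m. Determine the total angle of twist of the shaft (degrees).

J = π(d_o⁴ − d_i⁴)/32 = π(0.0810⁴ − 0.0443⁴)/32 = 3.848×10^-6 m⁴.
θ = T·L/(G·J) = 9780 × 1.76 / (78.5×10⁹ × 3.848×10^-6) = 0.05698 rad.

3.26°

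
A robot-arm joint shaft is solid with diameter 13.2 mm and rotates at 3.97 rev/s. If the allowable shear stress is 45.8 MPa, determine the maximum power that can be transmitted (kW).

J = πd⁴/32 = π(0.0132)⁴/32 = 2.981×10^-9 m⁴.
T_max = τ_allow·J/r = 4.58×10^7 × 2.981×10^-9 / 0.00660 = 20.68 N·m.
ω = 2π·3.97 = 24.94 rad/s, so P_max = T_max·ω = 515.9 W.

0.516 kW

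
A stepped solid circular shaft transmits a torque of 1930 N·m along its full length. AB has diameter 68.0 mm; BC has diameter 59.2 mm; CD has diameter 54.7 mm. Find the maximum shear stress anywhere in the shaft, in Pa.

Under the same torque, τ_max = 16T/(πd³) is largest where d is smallest — segment CD (d = 54.7 mm).
τ_max = 16·1930/(π·(0.0547)³) = 6.006×10^7 Pa.

6.01e7 Pa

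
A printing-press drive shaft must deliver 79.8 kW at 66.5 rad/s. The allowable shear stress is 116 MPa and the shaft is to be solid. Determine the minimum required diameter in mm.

37.5 mm

ω = 66.5 rad/s, so T = P/ω = 79.8×10³ / 66.50 = 1200 N·m.
For a solid shaft τ_max = 16T/(πd³), so d = (16T/(π τ_allow))^(1/3) = (16·1200/(π·1.16×10^8))^(1/3) = 0.03749 m.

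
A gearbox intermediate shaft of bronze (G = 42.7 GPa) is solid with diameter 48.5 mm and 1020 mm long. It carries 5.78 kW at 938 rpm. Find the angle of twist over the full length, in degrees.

0.148°

ω = 2π·938/60 = 98.23 rad/s, so T = P/ω = 5.78×10³ / 98.23 = 58.84 N·m.
J = πd⁴/32 = π(0.0485)⁴/32 = 5.432×10^-7 m⁴.
θ = T·L/(G·J) = 58.84 × 1.02 / (42.7×10⁹ × 5.432×10^-7) = 2.588×10^-3 rad.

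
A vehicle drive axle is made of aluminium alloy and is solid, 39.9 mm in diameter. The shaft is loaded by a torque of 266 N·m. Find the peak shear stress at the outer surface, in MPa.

21.3 MPa

J = πd⁴/32 = π(0.0399)⁴/32 = 2.488×10^-7 m⁴.
τ_max = T·r/J = 266.0 × 0.0199 / 2.488×10^-7 = 2.133×10^7 Pa.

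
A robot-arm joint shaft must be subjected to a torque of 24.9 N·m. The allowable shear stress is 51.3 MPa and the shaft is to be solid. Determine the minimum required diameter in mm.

13.5 mm

For a solid shaft τ_max = 16T/(πd³), so d = (16T/(π τ_allow))^(1/3) = (16·24.90/(π·5.13×10^7))^(1/3) = 0.01352 m.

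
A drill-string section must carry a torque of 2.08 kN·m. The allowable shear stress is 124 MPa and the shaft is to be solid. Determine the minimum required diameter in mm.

For a solid shaft τ_max = 16T/(πd³), so d = (16T/(π τ_allow))^(1/3) = (16·2080/(π·1.24×10^8))^(1/3) = 0.04404 m.

44.0 mm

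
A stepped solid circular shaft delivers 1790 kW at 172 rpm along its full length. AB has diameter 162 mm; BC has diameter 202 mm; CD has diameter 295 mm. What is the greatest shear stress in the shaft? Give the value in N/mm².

119 N/mm²

ω = 2π·172/60 = 18.01 rad/s, so T = P/ω = 1790×10³ / 18.01 = 99380 N·m.
Under the same torque, τ_max = 16T/(πd³) is largest where d is smallest — segment AB (d = 162 mm).
τ_max = 16·99380/(π·(0.162)³) = 1.190×10^8 Pa.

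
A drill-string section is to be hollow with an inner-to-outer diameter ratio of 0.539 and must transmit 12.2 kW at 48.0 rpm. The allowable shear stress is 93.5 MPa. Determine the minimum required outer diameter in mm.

ω = 2π·48.0/60 = 5.027 rad/s, so T = P/ω = 12.2×10³ / 5.027 = 2427 N·m.
For a hollow shaft with d_i/d_o = 0.539: τ_max = 16T/(π d_o³ (1−k⁴)), so d_o = [16T/(π τ_allow (1−k⁴))]^(1/3) = [16·2427/(π·9.35×10^7·0.9156)]^(1/3) = 0.05246 m.

52.5 mm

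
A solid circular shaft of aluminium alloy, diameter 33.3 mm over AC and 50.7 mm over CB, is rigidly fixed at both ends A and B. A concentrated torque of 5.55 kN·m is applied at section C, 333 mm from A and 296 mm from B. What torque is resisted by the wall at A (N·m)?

788 N·m

Compatibility: T_A·a/J_AC = T_B·b/J_CB with T_A + T_B = T₀.
J_AC = 1.21×10^-7 m⁴, J_CB = 6.49×10^-7 m⁴, so T_A = T₀·(J_AC/a)/((J_AC/a)+(J_CB/b)) = 787.8 N·m, T_B = 4762 N·m.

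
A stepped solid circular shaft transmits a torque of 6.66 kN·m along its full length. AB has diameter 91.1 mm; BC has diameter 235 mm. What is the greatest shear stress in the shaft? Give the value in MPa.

Under the same torque, τ_max = 16T/(πd³) is largest where d is smallest — segment AB (d = 91.1 mm).
τ_max = 16·6660/(π·(0.0911)³) = 4.486×10^7 Pa.

44.9 MPa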